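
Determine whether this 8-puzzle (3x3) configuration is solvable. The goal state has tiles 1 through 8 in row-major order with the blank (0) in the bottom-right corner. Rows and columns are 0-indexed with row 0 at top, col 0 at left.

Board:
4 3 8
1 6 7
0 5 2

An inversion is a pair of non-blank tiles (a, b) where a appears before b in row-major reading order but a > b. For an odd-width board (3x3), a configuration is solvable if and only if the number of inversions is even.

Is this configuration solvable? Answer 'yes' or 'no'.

Answer: no

Derivation:
Inversions (pairs i<j in row-major order where tile[i] > tile[j] > 0): 15
15 is odd, so the puzzle is not solvable.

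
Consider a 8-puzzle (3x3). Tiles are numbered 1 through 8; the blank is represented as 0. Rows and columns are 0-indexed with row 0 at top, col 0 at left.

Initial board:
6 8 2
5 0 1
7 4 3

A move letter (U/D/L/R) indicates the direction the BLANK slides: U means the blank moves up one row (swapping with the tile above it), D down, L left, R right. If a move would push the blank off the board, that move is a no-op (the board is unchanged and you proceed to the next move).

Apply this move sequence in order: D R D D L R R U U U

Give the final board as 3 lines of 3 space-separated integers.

Answer: 6 8 0
5 4 2
7 3 1

Derivation:
After move 1 (D):
6 8 2
5 4 1
7 0 3

After move 2 (R):
6 8 2
5 4 1
7 3 0

After move 3 (D):
6 8 2
5 4 1
7 3 0

After move 4 (D):
6 8 2
5 4 1
7 3 0

After move 5 (L):
6 8 2
5 4 1
7 0 3

After move 6 (R):
6 8 2
5 4 1
7 3 0

After move 7 (R):
6 8 2
5 4 1
7 3 0

After move 8 (U):
6 8 2
5 4 0
7 3 1

After move 9 (U):
6 8 0
5 4 2
7 3 1

After move 10 (U):
6 8 0
5 4 2
7 3 1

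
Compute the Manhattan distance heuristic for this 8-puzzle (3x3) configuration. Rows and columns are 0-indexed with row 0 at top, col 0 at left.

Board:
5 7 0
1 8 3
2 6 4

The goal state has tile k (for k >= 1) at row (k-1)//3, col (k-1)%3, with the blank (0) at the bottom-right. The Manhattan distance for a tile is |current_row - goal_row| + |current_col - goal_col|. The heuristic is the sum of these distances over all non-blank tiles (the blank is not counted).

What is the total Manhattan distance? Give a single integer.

Answer: 16

Derivation:
Tile 5: (0,0)->(1,1) = 2
Tile 7: (0,1)->(2,0) = 3
Tile 1: (1,0)->(0,0) = 1
Tile 8: (1,1)->(2,1) = 1
Tile 3: (1,2)->(0,2) = 1
Tile 2: (2,0)->(0,1) = 3
Tile 6: (2,1)->(1,2) = 2
Tile 4: (2,2)->(1,0) = 3
Sum: 2 + 3 + 1 + 1 + 1 + 3 + 2 + 3 = 16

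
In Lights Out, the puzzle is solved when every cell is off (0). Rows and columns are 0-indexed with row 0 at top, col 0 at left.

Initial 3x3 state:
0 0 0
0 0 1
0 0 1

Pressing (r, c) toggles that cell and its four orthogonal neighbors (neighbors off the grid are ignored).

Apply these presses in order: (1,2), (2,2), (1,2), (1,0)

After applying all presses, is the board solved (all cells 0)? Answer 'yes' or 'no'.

After press 1 at (1,2):
0 0 1
0 1 0
0 0 0

After press 2 at (2,2):
0 0 1
0 1 1
0 1 1

After press 3 at (1,2):
0 0 0
0 0 0
0 1 0

After press 4 at (1,0):
1 0 0
1 1 0
1 1 0

Lights still on: 5

Answer: no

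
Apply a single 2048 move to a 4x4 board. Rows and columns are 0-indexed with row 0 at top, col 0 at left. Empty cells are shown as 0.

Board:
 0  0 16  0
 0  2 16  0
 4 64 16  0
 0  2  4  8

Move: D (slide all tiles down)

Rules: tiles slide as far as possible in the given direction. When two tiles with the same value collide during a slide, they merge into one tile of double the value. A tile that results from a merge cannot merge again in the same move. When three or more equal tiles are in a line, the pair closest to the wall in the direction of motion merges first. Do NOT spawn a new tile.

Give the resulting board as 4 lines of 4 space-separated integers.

Slide down:
col 0: [0, 0, 4, 0] -> [0, 0, 0, 4]
col 1: [0, 2, 64, 2] -> [0, 2, 64, 2]
col 2: [16, 16, 16, 4] -> [0, 16, 32, 4]
col 3: [0, 0, 0, 8] -> [0, 0, 0, 8]

Answer:  0  0  0  0
 0  2 16  0
 0 64 32  0
 4  2  4  8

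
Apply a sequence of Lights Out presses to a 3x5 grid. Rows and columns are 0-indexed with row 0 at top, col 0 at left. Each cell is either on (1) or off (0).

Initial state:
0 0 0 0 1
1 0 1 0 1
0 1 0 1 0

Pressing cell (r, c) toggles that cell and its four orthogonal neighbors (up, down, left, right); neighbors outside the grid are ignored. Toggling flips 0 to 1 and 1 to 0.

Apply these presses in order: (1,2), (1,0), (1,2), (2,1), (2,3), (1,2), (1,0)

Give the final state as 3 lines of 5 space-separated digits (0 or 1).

After press 1 at (1,2):
0 0 1 0 1
1 1 0 1 1
0 1 1 1 0

After press 2 at (1,0):
1 0 1 0 1
0 0 0 1 1
1 1 1 1 0

After press 3 at (1,2):
1 0 0 0 1
0 1 1 0 1
1 1 0 1 0

After press 4 at (2,1):
1 0 0 0 1
0 0 1 0 1
0 0 1 1 0

After press 5 at (2,3):
1 0 0 0 1
0 0 1 1 1
0 0 0 0 1

After press 6 at (1,2):
1 0 1 0 1
0 1 0 0 1
0 0 1 0 1

After press 7 at (1,0):
0 0 1 0 1
1 0 0 0 1
1 0 1 0 1

Answer: 0 0 1 0 1
1 0 0 0 1
1 0 1 0 1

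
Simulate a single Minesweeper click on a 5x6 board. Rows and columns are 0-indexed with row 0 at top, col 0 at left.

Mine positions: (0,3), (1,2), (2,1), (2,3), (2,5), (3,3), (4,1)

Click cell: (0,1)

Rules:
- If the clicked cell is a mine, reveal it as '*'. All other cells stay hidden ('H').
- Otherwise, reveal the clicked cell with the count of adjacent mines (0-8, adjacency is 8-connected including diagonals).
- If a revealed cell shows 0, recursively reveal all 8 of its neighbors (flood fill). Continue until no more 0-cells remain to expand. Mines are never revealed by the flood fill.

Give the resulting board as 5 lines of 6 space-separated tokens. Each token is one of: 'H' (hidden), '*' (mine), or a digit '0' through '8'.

H 1 H H H H
H H H H H H
H H H H H H
H H H H H H
H H H H H H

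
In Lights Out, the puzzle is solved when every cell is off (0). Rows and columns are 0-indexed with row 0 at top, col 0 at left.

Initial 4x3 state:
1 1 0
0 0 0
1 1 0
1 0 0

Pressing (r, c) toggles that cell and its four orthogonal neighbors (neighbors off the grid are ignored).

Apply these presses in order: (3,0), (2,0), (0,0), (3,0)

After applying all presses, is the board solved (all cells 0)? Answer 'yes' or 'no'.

Answer: yes

Derivation:
After press 1 at (3,0):
1 1 0
0 0 0
0 1 0
0 1 0

After press 2 at (2,0):
1 1 0
1 0 0
1 0 0
1 1 0

After press 3 at (0,0):
0 0 0
0 0 0
1 0 0
1 1 0

After press 4 at (3,0):
0 0 0
0 0 0
0 0 0
0 0 0

Lights still on: 0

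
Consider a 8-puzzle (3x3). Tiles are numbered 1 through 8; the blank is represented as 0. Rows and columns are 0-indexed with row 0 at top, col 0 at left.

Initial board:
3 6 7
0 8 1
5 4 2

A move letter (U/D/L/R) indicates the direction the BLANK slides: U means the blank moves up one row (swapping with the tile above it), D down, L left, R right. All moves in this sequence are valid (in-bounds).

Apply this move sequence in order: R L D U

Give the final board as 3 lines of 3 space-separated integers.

Answer: 3 6 7
0 8 1
5 4 2

Derivation:
After move 1 (R):
3 6 7
8 0 1
5 4 2

After move 2 (L):
3 6 7
0 8 1
5 4 2

After move 3 (D):
3 6 7
5 8 1
0 4 2

After move 4 (U):
3 6 7
0 8 1
5 4 2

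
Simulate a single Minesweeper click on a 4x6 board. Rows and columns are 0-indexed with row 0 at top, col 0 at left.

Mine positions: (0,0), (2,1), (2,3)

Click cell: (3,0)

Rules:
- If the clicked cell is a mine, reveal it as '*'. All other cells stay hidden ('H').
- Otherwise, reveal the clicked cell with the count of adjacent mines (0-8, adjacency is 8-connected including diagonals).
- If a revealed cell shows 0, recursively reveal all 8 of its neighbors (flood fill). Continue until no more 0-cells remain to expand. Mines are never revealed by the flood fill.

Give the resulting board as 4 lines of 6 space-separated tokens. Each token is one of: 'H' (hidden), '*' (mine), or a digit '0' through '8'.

H H H H H H
H H H H H H
H H H H H H
1 H H H H H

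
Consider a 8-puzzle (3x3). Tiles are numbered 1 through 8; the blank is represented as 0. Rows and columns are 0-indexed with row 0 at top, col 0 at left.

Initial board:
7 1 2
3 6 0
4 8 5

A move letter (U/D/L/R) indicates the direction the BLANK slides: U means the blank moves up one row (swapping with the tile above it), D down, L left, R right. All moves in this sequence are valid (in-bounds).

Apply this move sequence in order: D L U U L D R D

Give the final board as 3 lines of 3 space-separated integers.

After move 1 (D):
7 1 2
3 6 5
4 8 0

After move 2 (L):
7 1 2
3 6 5
4 0 8

After move 3 (U):
7 1 2
3 0 5
4 6 8

After move 4 (U):
7 0 2
3 1 5
4 6 8

After move 5 (L):
0 7 2
3 1 5
4 6 8

After move 6 (D):
3 7 2
0 1 5
4 6 8

After move 7 (R):
3 7 2
1 0 5
4 6 8

After move 8 (D):
3 7 2
1 6 5
4 0 8

Answer: 3 7 2
1 6 5
4 0 8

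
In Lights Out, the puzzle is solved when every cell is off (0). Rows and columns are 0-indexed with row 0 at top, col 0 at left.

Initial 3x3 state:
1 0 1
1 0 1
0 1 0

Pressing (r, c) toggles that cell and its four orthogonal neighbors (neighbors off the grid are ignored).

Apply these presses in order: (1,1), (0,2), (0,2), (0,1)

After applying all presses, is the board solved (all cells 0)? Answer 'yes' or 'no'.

Answer: yes

Derivation:
After press 1 at (1,1):
1 1 1
0 1 0
0 0 0

After press 2 at (0,2):
1 0 0
0 1 1
0 0 0

After press 3 at (0,2):
1 1 1
0 1 0
0 0 0

After press 4 at (0,1):
0 0 0
0 0 0
0 0 0

Lights still on: 0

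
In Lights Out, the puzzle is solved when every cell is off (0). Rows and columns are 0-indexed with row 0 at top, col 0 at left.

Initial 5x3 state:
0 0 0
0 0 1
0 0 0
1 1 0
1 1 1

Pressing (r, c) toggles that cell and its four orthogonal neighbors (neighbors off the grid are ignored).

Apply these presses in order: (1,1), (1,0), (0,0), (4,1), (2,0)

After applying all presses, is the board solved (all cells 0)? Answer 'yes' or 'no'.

Answer: yes

Derivation:
After press 1 at (1,1):
0 1 0
1 1 0
0 1 0
1 1 0
1 1 1

After press 2 at (1,0):
1 1 0
0 0 0
1 1 0
1 1 0
1 1 1

After press 3 at (0,0):
0 0 0
1 0 0
1 1 0
1 1 0
1 1 1

After press 4 at (4,1):
0 0 0
1 0 0
1 1 0
1 0 0
0 0 0

After press 5 at (2,0):
0 0 0
0 0 0
0 0 0
0 0 0
0 0 0

Lights still on: 0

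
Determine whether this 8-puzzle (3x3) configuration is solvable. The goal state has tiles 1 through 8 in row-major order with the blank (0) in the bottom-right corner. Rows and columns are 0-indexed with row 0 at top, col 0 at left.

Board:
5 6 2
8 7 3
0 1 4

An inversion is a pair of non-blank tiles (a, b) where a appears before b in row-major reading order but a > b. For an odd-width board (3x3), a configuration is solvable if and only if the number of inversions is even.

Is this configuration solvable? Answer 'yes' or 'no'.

Inversions (pairs i<j in row-major order where tile[i] > tile[j] > 0): 17
17 is odd, so the puzzle is not solvable.

Answer: no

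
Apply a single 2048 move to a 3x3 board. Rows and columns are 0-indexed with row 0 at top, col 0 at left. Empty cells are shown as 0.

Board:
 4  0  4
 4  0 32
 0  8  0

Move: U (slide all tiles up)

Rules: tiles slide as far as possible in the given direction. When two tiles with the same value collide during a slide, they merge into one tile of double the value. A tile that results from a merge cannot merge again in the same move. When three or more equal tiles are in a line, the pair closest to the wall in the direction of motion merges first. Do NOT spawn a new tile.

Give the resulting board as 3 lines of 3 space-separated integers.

Answer:  8  8  4
 0  0 32
 0  0  0

Derivation:
Slide up:
col 0: [4, 4, 0] -> [8, 0, 0]
col 1: [0, 0, 8] -> [8, 0, 0]
col 2: [4, 32, 0] -> [4, 32, 0]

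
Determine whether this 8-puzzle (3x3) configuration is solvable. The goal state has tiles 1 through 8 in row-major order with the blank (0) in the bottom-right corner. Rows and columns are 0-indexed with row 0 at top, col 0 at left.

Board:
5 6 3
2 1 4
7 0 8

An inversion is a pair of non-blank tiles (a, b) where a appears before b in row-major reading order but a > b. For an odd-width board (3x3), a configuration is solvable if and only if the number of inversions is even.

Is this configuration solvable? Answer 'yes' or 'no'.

Inversions (pairs i<j in row-major order where tile[i] > tile[j] > 0): 11
11 is odd, so the puzzle is not solvable.

Answer: no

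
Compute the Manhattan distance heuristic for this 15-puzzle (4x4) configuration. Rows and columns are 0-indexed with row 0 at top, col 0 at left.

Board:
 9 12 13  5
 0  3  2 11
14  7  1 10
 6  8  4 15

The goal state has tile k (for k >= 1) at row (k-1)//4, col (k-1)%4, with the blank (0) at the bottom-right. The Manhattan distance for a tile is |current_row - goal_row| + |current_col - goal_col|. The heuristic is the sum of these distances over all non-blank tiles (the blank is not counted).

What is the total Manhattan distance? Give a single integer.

Tile 9: at (0,0), goal (2,0), distance |0-2|+|0-0| = 2
Tile 12: at (0,1), goal (2,3), distance |0-2|+|1-3| = 4
Tile 13: at (0,2), goal (3,0), distance |0-3|+|2-0| = 5
Tile 5: at (0,3), goal (1,0), distance |0-1|+|3-0| = 4
Tile 3: at (1,1), goal (0,2), distance |1-0|+|1-2| = 2
Tile 2: at (1,2), goal (0,1), distance |1-0|+|2-1| = 2
Tile 11: at (1,3), goal (2,2), distance |1-2|+|3-2| = 2
Tile 14: at (2,0), goal (3,1), distance |2-3|+|0-1| = 2
Tile 7: at (2,1), goal (1,2), distance |2-1|+|1-2| = 2
Tile 1: at (2,2), goal (0,0), distance |2-0|+|2-0| = 4
Tile 10: at (2,3), goal (2,1), distance |2-2|+|3-1| = 2
Tile 6: at (3,0), goal (1,1), distance |3-1|+|0-1| = 3
Tile 8: at (3,1), goal (1,3), distance |3-1|+|1-3| = 4
Tile 4: at (3,2), goal (0,3), distance |3-0|+|2-3| = 4
Tile 15: at (3,3), goal (3,2), distance |3-3|+|3-2| = 1
Sum: 2 + 4 + 5 + 4 + 2 + 2 + 2 + 2 + 2 + 4 + 2 + 3 + 4 + 4 + 1 = 43

Answer: 43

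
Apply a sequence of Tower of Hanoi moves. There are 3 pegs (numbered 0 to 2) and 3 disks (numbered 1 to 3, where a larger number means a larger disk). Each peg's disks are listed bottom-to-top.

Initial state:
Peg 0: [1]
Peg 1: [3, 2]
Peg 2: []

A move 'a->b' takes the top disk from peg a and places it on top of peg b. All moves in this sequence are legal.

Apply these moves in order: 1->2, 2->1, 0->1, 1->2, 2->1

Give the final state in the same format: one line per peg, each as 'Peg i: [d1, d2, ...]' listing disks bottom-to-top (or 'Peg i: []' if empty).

After move 1 (1->2):
Peg 0: [1]
Peg 1: [3]
Peg 2: [2]

After move 2 (2->1):
Peg 0: [1]
Peg 1: [3, 2]
Peg 2: []

After move 3 (0->1):
Peg 0: []
Peg 1: [3, 2, 1]
Peg 2: []

After move 4 (1->2):
Peg 0: []
Peg 1: [3, 2]
Peg 2: [1]

After move 5 (2->1):
Peg 0: []
Peg 1: [3, 2, 1]
Peg 2: []

Answer: Peg 0: []
Peg 1: [3, 2, 1]
Peg 2: []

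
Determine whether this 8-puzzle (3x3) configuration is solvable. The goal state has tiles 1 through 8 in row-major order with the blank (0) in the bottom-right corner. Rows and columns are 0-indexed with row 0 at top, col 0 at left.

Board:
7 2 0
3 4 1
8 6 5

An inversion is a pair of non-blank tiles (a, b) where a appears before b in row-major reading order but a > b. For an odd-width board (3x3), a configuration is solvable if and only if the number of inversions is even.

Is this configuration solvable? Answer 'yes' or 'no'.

Inversions (pairs i<j in row-major order where tile[i] > tile[j] > 0): 12
12 is even, so the puzzle is solvable.

Answer: yes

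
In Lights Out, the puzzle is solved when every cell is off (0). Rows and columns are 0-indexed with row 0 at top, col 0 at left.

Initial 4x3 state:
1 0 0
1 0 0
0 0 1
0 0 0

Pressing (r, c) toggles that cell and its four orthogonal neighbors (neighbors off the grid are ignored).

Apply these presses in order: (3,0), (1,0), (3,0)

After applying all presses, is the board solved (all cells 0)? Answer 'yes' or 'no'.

After press 1 at (3,0):
1 0 0
1 0 0
1 0 1
1 1 0

After press 2 at (1,0):
0 0 0
0 1 0
0 0 1
1 1 0

After press 3 at (3,0):
0 0 0
0 1 0
1 0 1
0 0 0

Lights still on: 3

Answer: no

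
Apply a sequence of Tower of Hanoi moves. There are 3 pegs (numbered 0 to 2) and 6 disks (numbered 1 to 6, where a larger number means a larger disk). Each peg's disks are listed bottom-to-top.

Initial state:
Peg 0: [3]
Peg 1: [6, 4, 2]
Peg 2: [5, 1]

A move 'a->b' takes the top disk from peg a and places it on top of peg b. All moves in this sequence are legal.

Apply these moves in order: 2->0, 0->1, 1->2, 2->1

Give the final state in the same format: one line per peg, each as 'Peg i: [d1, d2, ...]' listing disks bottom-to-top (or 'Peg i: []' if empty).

Answer: Peg 0: [3]
Peg 1: [6, 4, 2, 1]
Peg 2: [5]

Derivation:
After move 1 (2->0):
Peg 0: [3, 1]
Peg 1: [6, 4, 2]
Peg 2: [5]

After move 2 (0->1):
Peg 0: [3]
Peg 1: [6, 4, 2, 1]
Peg 2: [5]

After move 3 (1->2):
Peg 0: [3]
Peg 1: [6, 4, 2]
Peg 2: [5, 1]

After move 4 (2->1):
Peg 0: [3]
Peg 1: [6, 4, 2, 1]
Peg 2: [5]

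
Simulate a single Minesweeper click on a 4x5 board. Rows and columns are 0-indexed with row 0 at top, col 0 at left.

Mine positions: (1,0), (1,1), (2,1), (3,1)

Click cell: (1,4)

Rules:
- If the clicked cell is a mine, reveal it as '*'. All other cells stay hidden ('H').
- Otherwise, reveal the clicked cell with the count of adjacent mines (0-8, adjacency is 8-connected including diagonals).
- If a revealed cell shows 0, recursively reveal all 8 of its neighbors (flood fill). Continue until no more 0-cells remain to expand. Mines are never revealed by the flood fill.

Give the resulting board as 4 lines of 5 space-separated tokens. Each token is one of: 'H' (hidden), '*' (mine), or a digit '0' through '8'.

H H 1 0 0
H H 2 0 0
H H 3 0 0
H H 2 0 0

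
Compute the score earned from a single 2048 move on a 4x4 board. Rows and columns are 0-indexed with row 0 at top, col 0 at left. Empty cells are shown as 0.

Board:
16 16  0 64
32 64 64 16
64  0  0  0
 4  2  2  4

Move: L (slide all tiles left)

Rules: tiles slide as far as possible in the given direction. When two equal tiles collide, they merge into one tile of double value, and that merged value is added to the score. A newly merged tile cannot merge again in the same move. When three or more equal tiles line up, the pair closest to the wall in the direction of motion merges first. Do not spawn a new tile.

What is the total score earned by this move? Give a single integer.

Answer: 164

Derivation:
Slide left:
row 0: [16, 16, 0, 64] -> [32, 64, 0, 0]  score +32 (running 32)
row 1: [32, 64, 64, 16] -> [32, 128, 16, 0]  score +128 (running 160)
row 2: [64, 0, 0, 0] -> [64, 0, 0, 0]  score +0 (running 160)
row 3: [4, 2, 2, 4] -> [4, 4, 4, 0]  score +4 (running 164)
Board after move:
 32  64   0   0
 32 128  16   0
 64   0   0   0
  4   4   4   0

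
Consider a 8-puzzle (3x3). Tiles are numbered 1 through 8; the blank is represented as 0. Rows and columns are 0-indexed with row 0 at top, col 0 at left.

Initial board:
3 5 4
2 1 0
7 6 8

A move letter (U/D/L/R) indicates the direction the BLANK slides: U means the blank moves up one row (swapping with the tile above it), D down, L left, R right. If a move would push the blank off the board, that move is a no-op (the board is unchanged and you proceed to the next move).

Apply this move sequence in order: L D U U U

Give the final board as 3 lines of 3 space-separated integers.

After move 1 (L):
3 5 4
2 0 1
7 6 8

After move 2 (D):
3 5 4
2 6 1
7 0 8

After move 3 (U):
3 5 4
2 0 1
7 6 8

After move 4 (U):
3 0 4
2 5 1
7 6 8

After move 5 (U):
3 0 4
2 5 1
7 6 8

Answer: 3 0 4
2 5 1
7 6 8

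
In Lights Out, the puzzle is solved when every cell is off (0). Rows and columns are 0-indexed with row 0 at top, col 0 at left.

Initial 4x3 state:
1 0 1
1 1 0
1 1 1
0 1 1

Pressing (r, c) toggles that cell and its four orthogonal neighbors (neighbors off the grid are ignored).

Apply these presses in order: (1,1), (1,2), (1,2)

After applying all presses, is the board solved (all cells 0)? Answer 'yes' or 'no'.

After press 1 at (1,1):
1 1 1
0 0 1
1 0 1
0 1 1

After press 2 at (1,2):
1 1 0
0 1 0
1 0 0
0 1 1

After press 3 at (1,2):
1 1 1
0 0 1
1 0 1
0 1 1

Lights still on: 8

Answer: no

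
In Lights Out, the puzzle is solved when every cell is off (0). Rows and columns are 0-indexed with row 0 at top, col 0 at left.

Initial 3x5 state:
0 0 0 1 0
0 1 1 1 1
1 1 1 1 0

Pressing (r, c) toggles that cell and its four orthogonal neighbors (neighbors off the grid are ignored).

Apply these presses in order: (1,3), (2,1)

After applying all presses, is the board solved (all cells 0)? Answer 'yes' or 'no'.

After press 1 at (1,3):
0 0 0 0 0
0 1 0 0 0
1 1 1 0 0

After press 2 at (2,1):
0 0 0 0 0
0 0 0 0 0
0 0 0 0 0

Lights still on: 0

Answer: yes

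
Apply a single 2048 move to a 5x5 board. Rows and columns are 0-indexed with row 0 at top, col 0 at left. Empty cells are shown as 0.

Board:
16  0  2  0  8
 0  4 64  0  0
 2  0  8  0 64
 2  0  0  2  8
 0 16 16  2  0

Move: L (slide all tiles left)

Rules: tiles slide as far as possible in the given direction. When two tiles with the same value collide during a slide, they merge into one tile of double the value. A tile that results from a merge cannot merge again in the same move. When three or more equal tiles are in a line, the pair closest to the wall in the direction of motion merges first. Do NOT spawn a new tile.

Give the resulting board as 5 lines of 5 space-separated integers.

Answer: 16  2  8  0  0
 4 64  0  0  0
 2  8 64  0  0
 4  8  0  0  0
32  2  0  0  0

Derivation:
Slide left:
row 0: [16, 0, 2, 0, 8] -> [16, 2, 8, 0, 0]
row 1: [0, 4, 64, 0, 0] -> [4, 64, 0, 0, 0]
row 2: [2, 0, 8, 0, 64] -> [2, 8, 64, 0, 0]
row 3: [2, 0, 0, 2, 8] -> [4, 8, 0, 0, 0]
row 4: [0, 16, 16, 2, 0] -> [32, 2, 0, 0, 0]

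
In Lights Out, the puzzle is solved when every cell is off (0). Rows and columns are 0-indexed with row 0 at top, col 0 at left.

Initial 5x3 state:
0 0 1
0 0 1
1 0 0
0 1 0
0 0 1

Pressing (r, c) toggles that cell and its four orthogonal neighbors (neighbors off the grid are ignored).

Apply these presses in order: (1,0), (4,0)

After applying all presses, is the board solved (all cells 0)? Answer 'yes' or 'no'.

Answer: no

Derivation:
After press 1 at (1,0):
1 0 1
1 1 1
0 0 0
0 1 0
0 0 1

After press 2 at (4,0):
1 0 1
1 1 1
0 0 0
1 1 0
1 1 1

Lights still on: 10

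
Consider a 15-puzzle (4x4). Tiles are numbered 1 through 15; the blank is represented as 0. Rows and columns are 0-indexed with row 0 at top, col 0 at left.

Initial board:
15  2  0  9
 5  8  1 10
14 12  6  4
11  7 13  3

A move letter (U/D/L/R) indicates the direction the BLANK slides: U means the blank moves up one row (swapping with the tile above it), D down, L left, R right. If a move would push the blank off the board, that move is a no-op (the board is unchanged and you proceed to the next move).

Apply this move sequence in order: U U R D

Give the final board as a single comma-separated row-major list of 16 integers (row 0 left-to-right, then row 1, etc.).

After move 1 (U):
15  2  0  9
 5  8  1 10
14 12  6  4
11  7 13  3

After move 2 (U):
15  2  0  9
 5  8  1 10
14 12  6  4
11  7 13  3

After move 3 (R):
15  2  9  0
 5  8  1 10
14 12  6  4
11  7 13  3

After move 4 (D):
15  2  9 10
 5  8  1  0
14 12  6  4
11  7 13  3

Answer: 15, 2, 9, 10, 5, 8, 1, 0, 14, 12, 6, 4, 11, 7, 13, 3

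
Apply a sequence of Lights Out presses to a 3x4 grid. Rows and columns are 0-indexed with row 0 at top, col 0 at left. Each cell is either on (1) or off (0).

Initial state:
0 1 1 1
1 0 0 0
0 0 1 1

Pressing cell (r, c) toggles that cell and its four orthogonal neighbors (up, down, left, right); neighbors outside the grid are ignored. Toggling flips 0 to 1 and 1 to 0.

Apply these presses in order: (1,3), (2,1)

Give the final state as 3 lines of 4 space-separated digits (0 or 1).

After press 1 at (1,3):
0 1 1 0
1 0 1 1
0 0 1 0

After press 2 at (2,1):
0 1 1 0
1 1 1 1
1 1 0 0

Answer: 0 1 1 0
1 1 1 1
1 1 0 0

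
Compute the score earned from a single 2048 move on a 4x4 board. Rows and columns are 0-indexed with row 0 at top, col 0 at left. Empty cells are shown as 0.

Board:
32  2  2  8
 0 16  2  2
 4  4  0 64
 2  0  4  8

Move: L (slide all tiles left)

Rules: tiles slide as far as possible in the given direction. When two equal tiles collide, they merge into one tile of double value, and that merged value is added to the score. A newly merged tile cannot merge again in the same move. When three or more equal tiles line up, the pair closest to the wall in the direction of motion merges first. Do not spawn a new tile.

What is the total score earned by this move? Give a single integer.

Slide left:
row 0: [32, 2, 2, 8] -> [32, 4, 8, 0]  score +4 (running 4)
row 1: [0, 16, 2, 2] -> [16, 4, 0, 0]  score +4 (running 8)
row 2: [4, 4, 0, 64] -> [8, 64, 0, 0]  score +8 (running 16)
row 3: [2, 0, 4, 8] -> [2, 4, 8, 0]  score +0 (running 16)
Board after move:
32  4  8  0
16  4  0  0
 8 64  0  0
 2  4  8  0

Answer: 16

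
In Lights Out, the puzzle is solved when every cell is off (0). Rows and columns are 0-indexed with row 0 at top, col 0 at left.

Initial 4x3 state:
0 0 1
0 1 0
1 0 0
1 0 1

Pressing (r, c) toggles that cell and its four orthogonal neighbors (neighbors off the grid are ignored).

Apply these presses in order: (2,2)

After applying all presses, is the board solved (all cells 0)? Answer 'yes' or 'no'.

Answer: no

Derivation:
After press 1 at (2,2):
0 0 1
0 1 1
1 1 1
1 0 0

Lights still on: 7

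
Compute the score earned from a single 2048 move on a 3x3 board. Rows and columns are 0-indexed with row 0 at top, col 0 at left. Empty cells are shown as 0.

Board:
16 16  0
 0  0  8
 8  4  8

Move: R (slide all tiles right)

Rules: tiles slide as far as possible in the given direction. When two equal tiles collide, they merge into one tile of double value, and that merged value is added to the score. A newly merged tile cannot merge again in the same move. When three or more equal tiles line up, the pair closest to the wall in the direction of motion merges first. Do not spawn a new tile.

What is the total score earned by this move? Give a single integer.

Slide right:
row 0: [16, 16, 0] -> [0, 0, 32]  score +32 (running 32)
row 1: [0, 0, 8] -> [0, 0, 8]  score +0 (running 32)
row 2: [8, 4, 8] -> [8, 4, 8]  score +0 (running 32)
Board after move:
 0  0 32
 0  0  8
 8  4  8

Answer: 32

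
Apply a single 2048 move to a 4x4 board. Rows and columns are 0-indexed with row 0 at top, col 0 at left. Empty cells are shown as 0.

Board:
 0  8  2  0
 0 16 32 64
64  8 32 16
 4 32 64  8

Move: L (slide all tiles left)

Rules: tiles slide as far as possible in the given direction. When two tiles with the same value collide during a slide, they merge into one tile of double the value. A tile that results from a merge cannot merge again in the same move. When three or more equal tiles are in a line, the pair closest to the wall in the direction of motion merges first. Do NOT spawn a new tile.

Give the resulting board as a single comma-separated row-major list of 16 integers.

Answer: 8, 2, 0, 0, 16, 32, 64, 0, 64, 8, 32, 16, 4, 32, 64, 8

Derivation:
Slide left:
row 0: [0, 8, 2, 0] -> [8, 2, 0, 0]
row 1: [0, 16, 32, 64] -> [16, 32, 64, 0]
row 2: [64, 8, 32, 16] -> [64, 8, 32, 16]
row 3: [4, 32, 64, 8] -> [4, 32, 64, 8]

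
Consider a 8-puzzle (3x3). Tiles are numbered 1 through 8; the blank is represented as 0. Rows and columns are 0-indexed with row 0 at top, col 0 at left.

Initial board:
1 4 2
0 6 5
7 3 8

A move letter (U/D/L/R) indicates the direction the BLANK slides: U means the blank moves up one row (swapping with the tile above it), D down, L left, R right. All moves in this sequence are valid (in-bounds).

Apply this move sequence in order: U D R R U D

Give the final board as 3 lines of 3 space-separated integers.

After move 1 (U):
0 4 2
1 6 5
7 3 8

After move 2 (D):
1 4 2
0 6 5
7 3 8

After move 3 (R):
1 4 2
6 0 5
7 3 8

After move 4 (R):
1 4 2
6 5 0
7 3 8

After move 5 (U):
1 4 0
6 5 2
7 3 8

After move 6 (D):
1 4 2
6 5 0
7 3 8

Answer: 1 4 2
6 5 0
7 3 8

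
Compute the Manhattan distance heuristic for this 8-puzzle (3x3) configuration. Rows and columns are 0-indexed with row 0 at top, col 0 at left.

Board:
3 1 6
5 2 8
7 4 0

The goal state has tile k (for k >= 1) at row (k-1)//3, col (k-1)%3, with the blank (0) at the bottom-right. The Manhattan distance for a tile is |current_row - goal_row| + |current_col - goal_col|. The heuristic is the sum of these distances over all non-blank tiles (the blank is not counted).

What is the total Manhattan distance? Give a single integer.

Answer: 10

Derivation:
Tile 3: at (0,0), goal (0,2), distance |0-0|+|0-2| = 2
Tile 1: at (0,1), goal (0,0), distance |0-0|+|1-0| = 1
Tile 6: at (0,2), goal (1,2), distance |0-1|+|2-2| = 1
Tile 5: at (1,0), goal (1,1), distance |1-1|+|0-1| = 1
Tile 2: at (1,1), goal (0,1), distance |1-0|+|1-1| = 1
Tile 8: at (1,2), goal (2,1), distance |1-2|+|2-1| = 2
Tile 7: at (2,0), goal (2,0), distance |2-2|+|0-0| = 0
Tile 4: at (2,1), goal (1,0), distance |2-1|+|1-0| = 2
Sum: 2 + 1 + 1 + 1 + 1 + 2 + 0 + 2 = 10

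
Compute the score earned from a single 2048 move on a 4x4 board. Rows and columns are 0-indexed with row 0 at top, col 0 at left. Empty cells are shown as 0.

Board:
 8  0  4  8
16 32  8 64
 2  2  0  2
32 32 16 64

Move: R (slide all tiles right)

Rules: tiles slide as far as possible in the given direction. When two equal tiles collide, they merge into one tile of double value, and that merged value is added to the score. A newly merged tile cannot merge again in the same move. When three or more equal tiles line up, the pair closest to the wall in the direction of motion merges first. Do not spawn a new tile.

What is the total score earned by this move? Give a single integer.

Slide right:
row 0: [8, 0, 4, 8] -> [0, 8, 4, 8]  score +0 (running 0)
row 1: [16, 32, 8, 64] -> [16, 32, 8, 64]  score +0 (running 0)
row 2: [2, 2, 0, 2] -> [0, 0, 2, 4]  score +4 (running 4)
row 3: [32, 32, 16, 64] -> [0, 64, 16, 64]  score +64 (running 68)
Board after move:
 0  8  4  8
16 32  8 64
 0  0  2  4
 0 64 16 64

Answer: 68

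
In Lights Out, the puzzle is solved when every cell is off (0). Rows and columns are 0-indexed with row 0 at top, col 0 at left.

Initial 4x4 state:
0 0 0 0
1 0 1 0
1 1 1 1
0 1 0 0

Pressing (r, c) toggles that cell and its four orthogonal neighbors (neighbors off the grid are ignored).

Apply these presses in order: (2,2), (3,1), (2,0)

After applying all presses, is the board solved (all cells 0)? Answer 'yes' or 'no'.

After press 1 at (2,2):
0 0 0 0
1 0 0 0
1 0 0 0
0 1 1 0

After press 2 at (3,1):
0 0 0 0
1 0 0 0
1 1 0 0
1 0 0 0

After press 3 at (2,0):
0 0 0 0
0 0 0 0
0 0 0 0
0 0 0 0

Lights still on: 0

Answer: yes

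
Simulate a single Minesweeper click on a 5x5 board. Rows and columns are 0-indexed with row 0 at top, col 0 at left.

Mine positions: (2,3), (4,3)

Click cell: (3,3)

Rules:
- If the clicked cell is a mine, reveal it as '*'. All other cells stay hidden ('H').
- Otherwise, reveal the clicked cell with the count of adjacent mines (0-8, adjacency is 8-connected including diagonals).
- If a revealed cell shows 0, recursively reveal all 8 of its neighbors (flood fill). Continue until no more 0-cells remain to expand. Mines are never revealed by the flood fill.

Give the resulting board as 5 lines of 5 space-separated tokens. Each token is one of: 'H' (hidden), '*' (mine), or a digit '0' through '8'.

H H H H H
H H H H H
H H H H H
H H H 2 H
H H H H H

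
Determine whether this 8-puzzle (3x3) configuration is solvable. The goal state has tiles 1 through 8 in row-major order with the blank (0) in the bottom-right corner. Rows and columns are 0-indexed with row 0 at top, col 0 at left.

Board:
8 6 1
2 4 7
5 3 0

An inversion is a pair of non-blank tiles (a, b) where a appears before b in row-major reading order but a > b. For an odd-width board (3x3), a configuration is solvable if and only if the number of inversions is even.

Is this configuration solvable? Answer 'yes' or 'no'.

Inversions (pairs i<j in row-major order where tile[i] > tile[j] > 0): 16
16 is even, so the puzzle is solvable.

Answer: yes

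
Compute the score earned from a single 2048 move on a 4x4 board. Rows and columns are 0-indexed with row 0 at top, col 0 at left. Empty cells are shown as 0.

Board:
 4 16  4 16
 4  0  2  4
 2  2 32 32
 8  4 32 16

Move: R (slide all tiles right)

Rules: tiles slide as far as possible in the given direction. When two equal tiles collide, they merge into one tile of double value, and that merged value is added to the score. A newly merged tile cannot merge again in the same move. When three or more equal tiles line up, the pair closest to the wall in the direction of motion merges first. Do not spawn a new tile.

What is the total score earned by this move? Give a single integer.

Answer: 68

Derivation:
Slide right:
row 0: [4, 16, 4, 16] -> [4, 16, 4, 16]  score +0 (running 0)
row 1: [4, 0, 2, 4] -> [0, 4, 2, 4]  score +0 (running 0)
row 2: [2, 2, 32, 32] -> [0, 0, 4, 64]  score +68 (running 68)
row 3: [8, 4, 32, 16] -> [8, 4, 32, 16]  score +0 (running 68)
Board after move:
 4 16  4 16
 0  4  2  4
 0  0  4 64
 8  4 32 16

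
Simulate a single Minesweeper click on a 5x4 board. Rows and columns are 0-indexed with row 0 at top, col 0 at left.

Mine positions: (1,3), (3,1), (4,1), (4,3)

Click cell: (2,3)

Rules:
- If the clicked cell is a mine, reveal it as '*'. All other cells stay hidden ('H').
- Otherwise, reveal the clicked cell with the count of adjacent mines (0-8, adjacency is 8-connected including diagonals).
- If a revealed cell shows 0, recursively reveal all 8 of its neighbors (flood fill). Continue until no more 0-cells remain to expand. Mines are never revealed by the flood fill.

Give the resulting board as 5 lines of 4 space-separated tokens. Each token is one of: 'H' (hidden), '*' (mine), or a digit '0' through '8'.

H H H H
H H H H
H H H 1
H H H H
H H H H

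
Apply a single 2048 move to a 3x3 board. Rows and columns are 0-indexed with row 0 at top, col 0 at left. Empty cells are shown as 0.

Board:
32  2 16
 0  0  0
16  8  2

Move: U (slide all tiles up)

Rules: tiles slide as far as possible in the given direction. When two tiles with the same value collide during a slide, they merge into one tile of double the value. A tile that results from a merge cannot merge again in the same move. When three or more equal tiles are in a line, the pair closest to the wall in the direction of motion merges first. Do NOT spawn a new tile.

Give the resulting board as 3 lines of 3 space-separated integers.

Answer: 32  2 16
16  8  2
 0  0  0

Derivation:
Slide up:
col 0: [32, 0, 16] -> [32, 16, 0]
col 1: [2, 0, 8] -> [2, 8, 0]
col 2: [16, 0, 2] -> [16, 2, 0]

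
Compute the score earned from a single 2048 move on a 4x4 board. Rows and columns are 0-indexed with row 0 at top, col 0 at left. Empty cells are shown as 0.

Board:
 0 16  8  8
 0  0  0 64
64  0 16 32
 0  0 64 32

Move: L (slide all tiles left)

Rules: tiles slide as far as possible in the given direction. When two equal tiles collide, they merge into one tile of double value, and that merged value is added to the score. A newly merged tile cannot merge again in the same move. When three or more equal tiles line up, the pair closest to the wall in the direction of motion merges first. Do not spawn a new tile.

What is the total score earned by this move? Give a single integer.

Slide left:
row 0: [0, 16, 8, 8] -> [16, 16, 0, 0]  score +16 (running 16)
row 1: [0, 0, 0, 64] -> [64, 0, 0, 0]  score +0 (running 16)
row 2: [64, 0, 16, 32] -> [64, 16, 32, 0]  score +0 (running 16)
row 3: [0, 0, 64, 32] -> [64, 32, 0, 0]  score +0 (running 16)
Board after move:
16 16  0  0
64  0  0  0
64 16 32  0
64 32  0  0

Answer: 16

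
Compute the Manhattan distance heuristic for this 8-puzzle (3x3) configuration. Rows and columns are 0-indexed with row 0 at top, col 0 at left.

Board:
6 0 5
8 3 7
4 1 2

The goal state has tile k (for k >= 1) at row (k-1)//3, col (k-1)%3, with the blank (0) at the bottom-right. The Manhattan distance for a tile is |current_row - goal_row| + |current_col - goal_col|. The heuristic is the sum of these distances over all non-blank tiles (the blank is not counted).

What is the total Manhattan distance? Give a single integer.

Answer: 19

Derivation:
Tile 6: at (0,0), goal (1,2), distance |0-1|+|0-2| = 3
Tile 5: at (0,2), goal (1,1), distance |0-1|+|2-1| = 2
Tile 8: at (1,0), goal (2,1), distance |1-2|+|0-1| = 2
Tile 3: at (1,1), goal (0,2), distance |1-0|+|1-2| = 2
Tile 7: at (1,2), goal (2,0), distance |1-2|+|2-0| = 3
Tile 4: at (2,0), goal (1,0), distance |2-1|+|0-0| = 1
Tile 1: at (2,1), goal (0,0), distance |2-0|+|1-0| = 3
Tile 2: at (2,2), goal (0,1), distance |2-0|+|2-1| = 3
Sum: 3 + 2 + 2 + 2 + 3 + 1 + 3 + 3 = 19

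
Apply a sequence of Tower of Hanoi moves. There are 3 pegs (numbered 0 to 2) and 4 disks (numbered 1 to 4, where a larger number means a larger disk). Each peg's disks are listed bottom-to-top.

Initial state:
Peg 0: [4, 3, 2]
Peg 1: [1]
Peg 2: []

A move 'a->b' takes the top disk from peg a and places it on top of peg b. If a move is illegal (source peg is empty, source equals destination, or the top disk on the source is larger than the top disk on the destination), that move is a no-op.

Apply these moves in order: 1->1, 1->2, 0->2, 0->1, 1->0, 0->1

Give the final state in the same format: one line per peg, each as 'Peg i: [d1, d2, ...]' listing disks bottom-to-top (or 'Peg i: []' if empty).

Answer: Peg 0: [4, 3]
Peg 1: [2]
Peg 2: [1]

Derivation:
After move 1 (1->1):
Peg 0: [4, 3, 2]
Peg 1: [1]
Peg 2: []

After move 2 (1->2):
Peg 0: [4, 3, 2]
Peg 1: []
Peg 2: [1]

After move 3 (0->2):
Peg 0: [4, 3, 2]
Peg 1: []
Peg 2: [1]

After move 4 (0->1):
Peg 0: [4, 3]
Peg 1: [2]
Peg 2: [1]

After move 5 (1->0):
Peg 0: [4, 3, 2]
Peg 1: []
Peg 2: [1]

After move 6 (0->1):
Peg 0: [4, 3]
Peg 1: [2]
Peg 2: [1]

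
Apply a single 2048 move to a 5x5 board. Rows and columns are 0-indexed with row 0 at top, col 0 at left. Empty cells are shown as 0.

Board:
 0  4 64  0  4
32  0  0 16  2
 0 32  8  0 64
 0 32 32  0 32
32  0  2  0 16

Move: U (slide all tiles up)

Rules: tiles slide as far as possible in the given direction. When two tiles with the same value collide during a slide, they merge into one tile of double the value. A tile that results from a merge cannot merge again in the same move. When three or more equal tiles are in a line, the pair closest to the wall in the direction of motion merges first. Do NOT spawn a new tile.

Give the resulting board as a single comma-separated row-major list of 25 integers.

Slide up:
col 0: [0, 32, 0, 0, 32] -> [64, 0, 0, 0, 0]
col 1: [4, 0, 32, 32, 0] -> [4, 64, 0, 0, 0]
col 2: [64, 0, 8, 32, 2] -> [64, 8, 32, 2, 0]
col 3: [0, 16, 0, 0, 0] -> [16, 0, 0, 0, 0]
col 4: [4, 2, 64, 32, 16] -> [4, 2, 64, 32, 16]

Answer: 64, 4, 64, 16, 4, 0, 64, 8, 0, 2, 0, 0, 32, 0, 64, 0, 0, 2, 0, 32, 0, 0, 0, 0, 16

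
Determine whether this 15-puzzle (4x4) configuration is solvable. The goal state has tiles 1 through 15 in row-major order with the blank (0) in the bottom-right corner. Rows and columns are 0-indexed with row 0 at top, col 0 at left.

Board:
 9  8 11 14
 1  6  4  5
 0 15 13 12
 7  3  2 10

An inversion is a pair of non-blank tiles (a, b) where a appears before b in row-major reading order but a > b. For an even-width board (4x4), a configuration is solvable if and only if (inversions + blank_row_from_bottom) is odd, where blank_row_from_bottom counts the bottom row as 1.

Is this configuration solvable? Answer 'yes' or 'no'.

Answer: yes

Derivation:
Inversions: 59
Blank is in row 2 (0-indexed from top), which is row 2 counting from the bottom (bottom = 1).
59 + 2 = 61, which is odd, so the puzzle is solvable.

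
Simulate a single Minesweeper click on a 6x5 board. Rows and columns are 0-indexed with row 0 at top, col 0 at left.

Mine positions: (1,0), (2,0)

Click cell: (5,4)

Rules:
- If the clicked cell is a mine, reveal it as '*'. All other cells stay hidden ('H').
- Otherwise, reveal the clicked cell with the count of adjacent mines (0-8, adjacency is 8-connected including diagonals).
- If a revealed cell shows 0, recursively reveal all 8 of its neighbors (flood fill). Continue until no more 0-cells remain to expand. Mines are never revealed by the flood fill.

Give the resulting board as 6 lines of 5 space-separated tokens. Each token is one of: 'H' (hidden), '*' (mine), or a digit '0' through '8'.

H 1 0 0 0
H 2 0 0 0
H 2 0 0 0
1 1 0 0 0
0 0 0 0 0
0 0 0 0 0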